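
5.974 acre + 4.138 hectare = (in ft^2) 7.056e+05. Check: 1 acre = 4046.8564 m^2, so 5.974 acre = 5.974 * 4046.8564 = 24175.92 m^2. 1 hectare = 10000 m^2, so 4.138 hectare = 4.138 * 10000 = 41380 m^2. Sum: 24175.92 + 41380 = 65555.92 m^2. 1 ft^2 = 0.09290304 m^2, so 65555.92 m^2 = 65555.92 / 0.09290304 = 705638.05 ft^2 ≈ 7.056e+05 ft^2 (4 s.f.).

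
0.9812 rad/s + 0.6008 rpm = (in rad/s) 1.044. Check: 0.9812 rad/s is already in rad/s. 1 rpm = 0.10471976 rad/s, so 0.6008 rpm = 0.6008 * 0.10471976 = 0.062915629 rad/s. Sum: 0.9812 + 0.062915629 = 1.0441156 rad/s. Result: 1.0441156 rad/s ≈ 1.044 rad/s (4 s.f.).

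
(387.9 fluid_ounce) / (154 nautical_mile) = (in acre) 1 fluid_ounce = 2.957353e-05 m^3, so 387.9 fluid_ounce = 387.9 * 2.957353e-05 = 0.011471572 m^3. 1 nautical_mile = 1852 m, so 154 nautical_mile = 154 * 1852 = 285208 m. Combine: 0.011471572 m^3 / 285208 m = 4.0221775e-08 m^2. 1 acre = 4046.8564 m^2, so 4.0221775e-08 m^2 = 4.0221775e-08 / 4046.8564 = 9.9390172e-12 acre ≈ 9.939e-12 acre (4 s.f.). Final answer: 9.939e-12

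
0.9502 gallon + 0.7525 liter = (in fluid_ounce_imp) 1 gallon = 0.0037854118 m^3, so 0.9502 gallon = 0.9502 * 0.0037854118 = 0.0035968983 m^3. 1 liter = 0.001 m^3, so 0.7525 liter = 0.7525 * 0.001 = 0.0007525 m^3. Sum: 0.0035968983 + 0.0007525 = 0.0043493983 m^3. 1 fluid_ounce_imp = 2.8413063e-05 m^3, so 0.0043493983 m^3 = 0.0043493983 / 2.8413063e-05 = 153.07742 fluid_ounce_imp ≈ 153.1 fluid_ounce_imp (4 s.f.). Final answer: 153.1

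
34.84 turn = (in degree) 1 turn = 6.2831853 rad, so 34.84 turn = 34.84 * 6.2831853 = 218.90618 rad. 1 degree = 0.017453293 rad, so 218.90618 rad = 218.90618 / 0.017453293 = 12542.4 degree ≈ 1.254e+04 degree (4 s.f.). Final answer: 1.254e+04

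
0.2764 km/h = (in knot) 0.1492. Check: 1 km/h = 0.27777778 m/s, so 0.2764 km/h = 0.2764 * 0.27777778 = 0.076777778 m/s. 1 knot = 0.51444444 m/s, so 0.076777778 m/s = 0.076777778 / 0.51444444 = 0.14924406 knot ≈ 0.1492 knot (4 s.f.).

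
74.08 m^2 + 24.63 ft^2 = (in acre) 0.01887. Check: 74.08 m^2 is already in m^2. 1 ft^2 = 0.09290304 m^2, so 24.63 ft^2 = 24.63 * 0.09290304 = 2.2882019 m^2. Sum: 74.08 + 2.2882019 = 76.368202 m^2. 1 acre = 4046.8564 m^2, so 76.368202 m^2 = 76.368202 / 4046.8564 = 0.018870994 acre ≈ 0.01887 acre (4 s.f.).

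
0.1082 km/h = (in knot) 1 km/h = 0.27777778 m/s, so 0.1082 km/h = 0.1082 * 0.27777778 = 0.030055556 m/s. 1 knot = 0.51444444 m/s, so 0.030055556 m/s = 0.030055556 / 0.51444444 = 0.058423326 knot ≈ 0.05842 knot (4 s.f.). Final answer: 0.05842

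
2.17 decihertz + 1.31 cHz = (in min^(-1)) 13.81. Check: 1 decihertz = 0.1 Hz, so 2.17 decihertz = 2.17 * 0.1 = 0.217 Hz. 1 cHz = 0.01 Hz, so 1.31 cHz = 1.31 * 0.01 = 0.0131 Hz. Sum: 0.217 + 0.0131 = 0.2301 Hz. 1 min^(-1) = 0.016666667 Hz, so 0.2301 Hz = 0.2301 / 0.016666667 = 13.806 min^(-1) ≈ 13.81 min^(-1) (4 s.f.).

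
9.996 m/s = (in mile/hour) 22.36. Check: 1 mile/hour = 0.44704 m/s, so 9.996 m/s = 9.996 / 0.44704 = 22.360415 mile/hour ≈ 22.36 mile/hour (4 s.f.).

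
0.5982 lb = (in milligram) 2.713e+05. Check: 1 lb = 0.45359237 kg, so 0.5982 lb = 0.5982 * 0.45359237 = 0.27133896 kg. 1 milligram = 1e-06 kg, so 0.27133896 kg = 0.27133896 / 1e-06 = 271338.96 milligram ≈ 2.713e+05 milligram (4 s.f.).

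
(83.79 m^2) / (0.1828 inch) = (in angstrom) 1.805e+14. Check: 83.79 m^2 is already in m^2. 1 inch = 0.0254 m, so 0.1828 inch = 0.1828 * 0.0254 = 0.00464312 m. Combine: 83.79 m^2 / 0.00464312 m = 18046.055 m. 1 angstrom = 1e-10 m, so 18046.055 m = 18046.055 / 1e-10 = 1.8046055e+14 angstrom ≈ 1.805e+14 angstrom (4 s.f.).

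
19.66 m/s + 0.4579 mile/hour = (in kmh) 19.66 m/s is already in m/s. 1 mile/hour = 0.44704 m/s, so 0.4579 mile/hour = 0.4579 * 0.44704 = 0.20469962 m/s. Sum: 19.66 + 0.20469962 = 19.8647 m/s. 1 kmh = 0.27777778 m/s, so 19.8647 m/s = 19.8647 / 0.27777778 = 71.512919 kmh ≈ 71.51 kmh (4 s.f.). Final answer: 71.51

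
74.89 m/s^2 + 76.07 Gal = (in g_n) 7.714. Check: 74.89 m/s^2 is already in m/s^2. 1 Gal = 0.01 m/s^2, so 76.07 Gal = 76.07 * 0.01 = 0.7607 m/s^2. Sum: 74.89 + 0.7607 = 75.6507 m/s^2. 1 g_n = 9.80665 m/s^2, so 75.6507 m/s^2 = 75.6507 / 9.80665 = 7.7142245 g_n ≈ 7.714 g_n (4 s.f.).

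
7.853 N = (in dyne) 7.853e+05. Check: 1 dyne = 1e-05 N, so 7.853 N = 7.853 / 1e-05 = 785300 dyne ≈ 7.853e+05 dyne (4 s.f.).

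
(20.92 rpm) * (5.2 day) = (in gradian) 1 rpm = 0.10471976 rad/s, so 20.92 rpm = 20.92 * 0.10471976 = 2.1907373 rad/s. 1 day = 86400 s, so 5.2 day = 5.2 * 86400 = 449280 s. Combine: 2.1907373 rad/s * 449280 s = 984254.44 rad. 1 gradian = 0.015707963 rad, so 984254.44 rad = 984254.44 / 0.015707963 = 62659584 gradian ≈ 6.266e+07 gradian (4 s.f.). Final answer: 6.266e+07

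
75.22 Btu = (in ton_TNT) 1.897e-05. Check: 1 Btu = 1055.0559 J, so 75.22 Btu = 75.22 * 1055.0559 = 79361.301 J. 1 ton_TNT = 4.184e+09 J, so 79361.301 J = 79361.301 / 4.184e+09 = 1.8967806e-05 ton_TNT ≈ 1.897e-05 ton_TNT (4 s.f.).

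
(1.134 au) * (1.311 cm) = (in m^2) 2.224e+09. Check: 1 au = 1.4959787e+11 m, so 1.134 au = 1.134 * 1.4959787e+11 = 1.6964399e+11 m. 1 cm = 0.01 m, so 1.311 cm = 1.311 * 0.01 = 0.01311 m. Combine: 1.6964399e+11 m * 0.01311 m = 2.2240326e+09 m^2. Result: 2.2240326e+09 m^2 ≈ 2.224e+09 m^2 (4 s.f.).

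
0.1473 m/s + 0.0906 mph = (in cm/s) 0.1473 m/s is already in m/s. 1 mph = 0.44704 m/s, so 0.0906 mph = 0.0906 * 0.44704 = 0.040501824 m/s. Sum: 0.1473 + 0.040501824 = 0.18780182 m/s. 1 cm/s = 0.01 m/s, so 0.18780182 m/s = 0.18780182 / 0.01 = 18.780182 cm/s ≈ 18.78 cm/s (4 s.f.). Final answer: 18.78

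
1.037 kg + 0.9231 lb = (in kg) 1.456. Check: 1.037 kg is already in kg. 1 lb = 0.45359237 kg, so 0.9231 lb = 0.9231 * 0.45359237 = 0.41871112 kg. Sum: 1.037 + 0.41871112 = 1.4557111 kg. Result: 1.4557111 kg ≈ 1.456 kg (4 s.f.).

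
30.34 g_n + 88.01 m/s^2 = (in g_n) 39.31. Check: 1 g_n = 9.80665 m/s^2, so 30.34 g_n = 30.34 * 9.80665 = 297.53376 m/s^2. 88.01 m/s^2 is already in m/s^2. Sum: 297.53376 + 88.01 = 385.54376 m/s^2. 1 g_n = 9.80665 m/s^2, so 385.54376 m/s^2 = 385.54376 / 9.80665 = 39.314522 g_n ≈ 39.31 g_n (4 s.f.).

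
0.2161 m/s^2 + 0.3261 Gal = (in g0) 0.02237. Check: 0.2161 m/s^2 is already in m/s^2. 1 Gal = 0.01 m/s^2, so 0.3261 Gal = 0.3261 * 0.01 = 0.003261 m/s^2. Sum: 0.2161 + 0.003261 = 0.219361 m/s^2. 1 g0 = 9.80665 m/s^2, so 0.219361 m/s^2 = 0.219361 / 9.80665 = 0.022368597 g0 ≈ 0.02237 g0 (4 s.f.).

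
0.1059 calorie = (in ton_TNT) 1.059e-10. Check: 1 calorie = 4.184 J, so 0.1059 calorie = 0.1059 * 4.184 = 0.4430856 J. 1 ton_TNT = 4.184e+09 J, so 0.4430856 J = 0.4430856 / 4.184e+09 = 1.059e-10 ton_TNT.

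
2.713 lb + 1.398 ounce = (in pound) 1 lb = 0.45359237 kg, so 2.713 lb = 2.713 * 0.45359237 = 1.2305961 kg. 1 ounce = 0.028349523 kg, so 1.398 ounce = 1.398 * 0.028349523 = 0.039632633 kg. Sum: 1.2305961 + 0.039632633 = 1.2702287 kg. 1 pound = 0.45359237 kg, so 1.2702287 kg = 1.2702287 / 0.45359237 = 2.800375 pound ≈ 2.8 pound (4 s.f.). Final answer: 2.8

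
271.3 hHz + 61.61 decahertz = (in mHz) 1 hHz = 100 Hz, so 271.3 hHz = 271.3 * 100 = 27130 Hz. 1 decahertz = 10 Hz, so 61.61 decahertz = 61.61 * 10 = 616.1 Hz. Sum: 27130 + 616.1 = 27746.1 Hz. 1 mHz = 0.001 Hz, so 27746.1 Hz = 27746.1 / 0.001 = 27746100 mHz ≈ 2.775e+07 mHz (4 s.f.). Final answer: 2.775e+07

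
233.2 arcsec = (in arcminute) 3.887. Check: 1 arcsec = 4.8481368e-06 rad, so 233.2 arcsec = 233.2 * 4.8481368e-06 = 0.0011305855 rad. 1 arcminute = 0.00029088821 rad, so 0.0011305855 rad = 0.0011305855 / 0.00029088821 = 3.8866667 arcminute ≈ 3.887 arcminute (4 s.f.).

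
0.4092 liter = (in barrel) 1 liter = 0.001 m^3, so 0.4092 liter = 0.4092 * 0.001 = 0.0004092 m^3. 1 barrel = 0.15898729 m^3, so 0.0004092 m^3 = 0.0004092 / 0.15898729 = 0.0025737906 barrel ≈ 0.002574 barrel (4 s.f.). Final answer: 0.002574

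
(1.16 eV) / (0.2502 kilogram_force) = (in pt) 1 eV = 1.6021766e-19 J, so 1.16 eV = 1.16 * 1.6021766e-19 = 1.8585249e-19 J. 1 kilogram_force = 9.80665 N, so 0.2502 kilogram_force = 0.2502 * 9.80665 = 2.4536238 N. Combine: 1.8585249e-19 J / 2.4536238 N = 7.5746122e-20 m. 1 pt = 0.00035277778 m, so 7.5746122e-20 m = 7.5746122e-20 / 0.00035277778 = 2.1471342e-16 pt ≈ 2.147e-16 pt (4 s.f.). Final answer: 2.147e-16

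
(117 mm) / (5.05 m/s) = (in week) 3.831e-08. Check: 1 mm = 0.001 m, so 117 mm = 117 * 0.001 = 0.117 m. 5.05 m/s is already in m/s. Combine: 0.117 m / 5.05 m/s = 0.023168317 s. 1 week = 604800 s, so 0.023168317 s = 0.023168317 / 604800 = 3.8307402e-08 week ≈ 3.831e-08 week (4 s.f.).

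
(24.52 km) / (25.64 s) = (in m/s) 1 km = 1000 m, so 24.52 km = 24.52 * 1000 = 24520 m. 25.64 s is already in s. Combine: 24520 m / 25.64 s = 956.31825 m/s. Result: 956.31825 m/s ≈ 956.3 m/s (4 s.f.). Final answer: 956.3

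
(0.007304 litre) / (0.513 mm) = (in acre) 3.518e-06. Check: 1 litre = 0.001 m^3, so 0.007304 litre = 0.007304 * 0.001 = 7.304e-06 m^3. 1 mm = 0.001 m, so 0.513 mm = 0.513 * 0.001 = 0.000513 m. Combine: 7.304e-06 m^3 / 0.000513 m = 0.014237817 m^2. 1 acre = 4046.8564 m^2, so 0.014237817 m^2 = 0.014237817 / 4046.8564 = 3.5182411e-06 acre ≈ 3.518e-06 acre (4 s.f.).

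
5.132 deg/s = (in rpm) 1 deg/s = 0.017453293 rad/s, so 5.132 deg/s = 5.132 * 0.017453293 = 0.089570297 rad/s. 1 rpm = 0.10471976 rad/s, so 0.089570297 rad/s = 0.089570297 / 0.10471976 = 0.85533333 rpm ≈ 0.8553 rpm (4 s.f.). Final answer: 0.8553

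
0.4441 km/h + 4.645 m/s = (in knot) 1 km/h = 0.27777778 m/s, so 0.4441 km/h = 0.4441 * 0.27777778 = 0.12336111 m/s. 4.645 m/s is already in m/s. Sum: 0.12336111 + 4.645 = 4.7683611 m/s. 1 knot = 0.51444444 m/s, so 4.7683611 m/s = 4.7683611 / 0.51444444 = 9.2689525 knot ≈ 9.269 knot (4 s.f.). Final answer: 9.269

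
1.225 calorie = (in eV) 1 calorie = 4.184 J, so 1.225 calorie = 1.225 * 4.184 = 5.1254 J. 1 eV = 1.6021766e-19 J, so 5.1254 J = 5.1254 / 1.6021766e-19 = 3.1990231e+19 eV ≈ 3.199e+19 eV (4 s.f.). Final answer: 3.199e+19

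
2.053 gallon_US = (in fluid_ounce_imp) 1 gallon_US = 0.0037854118 m^3, so 2.053 gallon_US = 2.053 * 0.0037854118 = 0.0077714504 m^3. 1 fluid_ounce_imp = 2.8413063e-05 m^3, so 0.0077714504 m^3 = 0.0077714504 / 2.8413063e-05 = 273.51682 fluid_ounce_imp ≈ 273.5 fluid_ounce_imp (4 s.f.). Final answer: 273.5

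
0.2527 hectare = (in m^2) 2527. Check: 1 hectare = 10000 m^2, so 0.2527 hectare = 0.2527 * 10000 = 2527 m^2. Result: 2527 m^2.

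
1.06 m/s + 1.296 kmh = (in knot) 1.06 m/s is already in m/s. 1 kmh = 0.27777778 m/s, so 1.296 kmh = 1.296 * 0.27777778 = 0.36 m/s. Sum: 1.06 + 0.36 = 1.42 m/s. 1 knot = 0.51444444 m/s, so 1.42 m/s = 1.42 / 0.51444444 = 2.7602592 knot ≈ 2.76 knot (4 s.f.). Final answer: 2.76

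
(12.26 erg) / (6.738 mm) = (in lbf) 4.09e-05. Check: 1 erg = 1e-07 J, so 12.26 erg = 12.26 * 1e-07 = 1.226e-06 J. 1 mm = 0.001 m, so 6.738 mm = 6.738 * 0.001 = 0.006738 m. Combine: 1.226e-06 J / 0.006738 m = 0.0001819531 N. 1 lbf = 4.4482216 N, so 0.0001819531 N = 0.0001819531 / 4.4482216 = 4.0904685e-05 lbf ≈ 4.09e-05 lbf (4 s.f.).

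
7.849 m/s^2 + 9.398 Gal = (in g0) 0.81. Check: 7.849 m/s^2 is already in m/s^2. 1 Gal = 0.01 m/s^2, so 9.398 Gal = 9.398 * 0.01 = 0.09398 m/s^2. Sum: 7.849 + 0.09398 = 7.94298 m/s^2. 1 g0 = 9.80665 m/s^2, so 7.94298 m/s^2 = 7.94298 / 9.80665 = 0.80995855 g0 ≈ 0.81 g0 (4 s.f.).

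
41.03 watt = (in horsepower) 41.03 watt = 41.03 W. 1 horsepower = 745.69987 W, so 41.03 W = 41.03 / 745.69987 = 0.055022136 horsepower ≈ 0.05502 horsepower (4 s.f.). Final answer: 0.05502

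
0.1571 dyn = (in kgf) 1 dyn = 1e-05 N, so 0.1571 dyn = 0.1571 * 1e-05 = 1.571e-06 N. 1 kgf = 9.80665 N, so 1.571e-06 N = 1.571e-06 / 9.80665 = 1.6019742e-07 kgf ≈ 1.602e-07 kgf (4 s.f.). Final answer: 1.602e-07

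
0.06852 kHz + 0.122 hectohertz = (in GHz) 1 kHz = 1000 Hz, so 0.06852 kHz = 0.06852 * 1000 = 68.52 Hz. 1 hectohertz = 100 Hz, so 0.122 hectohertz = 0.122 * 100 = 12.2 Hz. Sum: 68.52 + 12.2 = 80.72 Hz. 1 GHz = 1e+09 Hz, so 80.72 Hz = 80.72 / 1e+09 = 8.072e-08 GHz. Final answer: 8.072e-08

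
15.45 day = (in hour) 1 day = 86400 s, so 15.45 day = 15.45 * 86400 = 1334880 s. 1 hour = 3600 s, so 1334880 s = 1334880 / 3600 = 370.8 hour. Final answer: 370.8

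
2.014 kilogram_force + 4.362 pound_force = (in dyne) 3.915e+06. Check: 1 kilogram_force = 9.80665 N, so 2.014 kilogram_force = 2.014 * 9.80665 = 19.750593 N. 1 pound_force = 4.4482216 N, so 4.362 pound_force = 4.362 * 4.4482216 = 19.403143 N. Sum: 19.750593 + 19.403143 = 39.153736 N. 1 dyne = 1e-05 N, so 39.153736 N = 39.153736 / 1e-05 = 3915373.6 dyne ≈ 3.915e+06 dyne (4 s.f.).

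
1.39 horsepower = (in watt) 1037. Check: 1 horsepower = 745.69987 W, so 1.39 horsepower = 1.39 * 745.69987 = 1036.5228 W. 1036.5228 W = 1036.5228 watt ≈ 1037 watt (4 s.f.).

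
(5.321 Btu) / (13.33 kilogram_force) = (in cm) 1 Btu = 1055.0559 J, so 5.321 Btu = 5.321 * 1055.0559 = 5613.9522 J. 1 kilogram_force = 9.80665 N, so 13.33 kilogram_force = 13.33 * 9.80665 = 130.72264 N. Combine: 5613.9522 J / 130.72264 N = 42.945522 m. 1 cm = 0.01 m, so 42.945522 m = 42.945522 / 0.01 = 4294.5522 cm ≈ 4295 cm (4 s.f.). Final answer: 4295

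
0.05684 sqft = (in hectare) 5.281e-07. Check: 1 sqft = 0.09290304 m^2, so 0.05684 sqft = 0.05684 * 0.09290304 = 0.0052806088 m^2. 1 hectare = 10000 m^2, so 0.0052806088 m^2 = 0.0052806088 / 10000 = 5.2806088e-07 hectare ≈ 5.281e-07 hectare (4 s.f.).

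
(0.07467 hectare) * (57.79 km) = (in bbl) 2.714e+08. Check: 1 hectare = 10000 m^2, so 0.07467 hectare = 0.07467 * 10000 = 746.7 m^2. 1 km = 1000 m, so 57.79 km = 57.79 * 1000 = 57790 m. Combine: 746.7 m^2 * 57790 m = 43151793 m^3. 1 bbl = 0.15898729 m^3, so 43151793 m^3 = 43151793 / 0.15898729 = 2.7141661e+08 bbl ≈ 2.714e+08 bbl (4 s.f.).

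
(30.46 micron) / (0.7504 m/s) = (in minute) 1 micron = 1e-06 m, so 30.46 micron = 30.46 * 1e-06 = 3.046e-05 m. 0.7504 m/s is already in m/s. Combine: 3.046e-05 m / 0.7504 m/s = 4.0591684e-05 s. 1 minute = 60 s, so 4.0591684e-05 s = 4.0591684e-05 / 60 = 6.7652807e-07 minute ≈ 6.765e-07 minute (4 s.f.). Final answer: 6.765e-07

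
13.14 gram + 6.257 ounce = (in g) 190.5. Check: 1 gram = 0.001 kg, so 13.14 gram = 13.14 * 0.001 = 0.01314 kg. 1 ounce = 0.028349523 kg, so 6.257 ounce = 6.257 * 0.028349523 = 0.17738297 kg. Sum: 0.01314 + 0.17738297 = 0.19052297 kg. 1 g = 0.001 kg, so 0.19052297 kg = 0.19052297 / 0.001 = 190.52297 g ≈ 190.5 g (4 s.f.).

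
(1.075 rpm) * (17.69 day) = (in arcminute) 5.915e+08. Check: 1 rpm = 0.10471976 rad/s, so 1.075 rpm = 1.075 * 0.10471976 = 0.11257374 rad/s. 1 day = 86400 s, so 17.69 day = 17.69 * 86400 = 1528416 s. Combine: 0.11257374 rad/s * 1528416 s = 172059.5 rad. 1 arcminute = 0.00029088821 rad, so 172059.5 rad = 172059.5 / 0.00029088821 = 5.9149699e+08 arcminute ≈ 5.915e+08 arcminute (4 s.f.).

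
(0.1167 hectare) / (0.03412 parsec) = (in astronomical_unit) 7.409e-24. Check: 1 hectare = 10000 m^2, so 0.1167 hectare = 0.1167 * 10000 = 1167 m^2. 1 parsec = 3.0856776e+16 m, so 0.03412 parsec = 0.03412 * 3.0856776e+16 = 1.0528332e+15 m. Combine: 1167 m^2 / 1.0528332e+15 m = 1.1084377e-12 m. 1 astronomical_unit = 1.4959787e+11 m, so 1.1084377e-12 m = 1.1084377e-12 / 1.4959787e+11 = 7.4094484e-24 astronomical_unit ≈ 7.409e-24 astronomical_unit (4 s.f.).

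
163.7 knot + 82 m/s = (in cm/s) 1.662e+04. Check: 1 knot = 0.51444444 m/s, so 163.7 knot = 163.7 * 0.51444444 = 84.214556 m/s. 82 m/s is already in m/s. Sum: 84.214556 + 82 = 166.21456 m/s. 1 cm/s = 0.01 m/s, so 166.21456 m/s = 166.21456 / 0.01 = 16621.456 cm/s ≈ 1.662e+04 cm/s (4 s.f.).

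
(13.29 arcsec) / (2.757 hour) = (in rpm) 6.199e-08. Check: 1 arcsec = 4.8481368e-06 rad, so 13.29 arcsec = 13.29 * 4.8481368e-06 = 6.4431738e-05 rad. 1 hour = 3600 s, so 2.757 hour = 2.757 * 3600 = 9925.2 s. Combine: 6.4431738e-05 rad / 9925.2 s = 6.491732e-09 rad/s. 1 rpm = 0.10471976 rad/s, so 6.491732e-09 rad/s = 6.491732e-09 / 0.10471976 = 6.1991474e-08 rpm ≈ 6.199e-08 rpm (4 s.f.).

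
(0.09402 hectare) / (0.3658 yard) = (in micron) 1 hectare = 10000 m^2, so 0.09402 hectare = 0.09402 * 10000 = 940.2 m^2. 1 yard = 0.9144 m, so 0.3658 yard = 0.3658 * 0.9144 = 0.33448752 m. Combine: 940.2 m^2 / 0.33448752 m = 2810.8672 m. 1 micron = 1e-06 m, so 2810.8672 m = 2810.8672 / 1e-06 = 2.8108672e+09 micron ≈ 2.811e+09 micron (4 s.f.). Final answer: 2.811e+09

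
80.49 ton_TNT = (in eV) 2.102e+30. Check: 1 ton_TNT = 4.184e+09 J, so 80.49 ton_TNT = 80.49 * 4.184e+09 = 3.3677016e+11 J. 1 eV = 1.6021766e-19 J, so 3.3677016e+11 J = 3.3677016e+11 / 1.6021766e-19 = 2.101954e+30 eV ≈ 2.102e+30 eV (4 s.f.).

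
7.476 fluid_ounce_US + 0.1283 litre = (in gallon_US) 0.0923. Check: 1 fluid_ounce_US = 2.957353e-05 m^3, so 7.476 fluid_ounce_US = 7.476 * 2.957353e-05 = 0.00022109171 m^3. 1 litre = 0.001 m^3, so 0.1283 litre = 0.1283 * 0.001 = 0.0001283 m^3. Sum: 0.00022109171 + 0.0001283 = 0.00034939171 m^3. 1 gallon_US = 0.0037854118 m^3, so 0.00034939171 m^3 = 0.00034939171 / 0.0037854118 = 0.092299524 gallon_US ≈ 0.0923 gallon_US (4 s.f.).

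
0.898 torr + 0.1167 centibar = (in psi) 0.03429. Check: 1 torr = 133.32237 Pa, so 0.898 torr = 0.898 * 133.32237 = 119.72349 Pa. 1 centibar = 1000 Pa, so 0.1167 centibar = 0.1167 * 1000 = 116.7 Pa. Sum: 119.72349 + 116.7 = 236.42349 Pa. 1 psi = 6894.7573 Pa, so 236.42349 Pa = 236.42349 / 6894.7573 = 0.034290328 psi ≈ 0.03429 psi (4 s.f.).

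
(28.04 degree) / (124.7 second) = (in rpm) 1 degree = 0.017453293 rad, so 28.04 degree = 28.04 * 0.017453293 = 0.48939032 rad. 124.7 second = 124.7 s. Combine: 0.48939032 rad / 124.7 s = 0.0039245415 rad/s. 1 rpm = 0.10471976 rad/s, so 0.0039245415 rad/s = 0.0039245415 / 0.10471976 = 0.037476611 rpm ≈ 0.03748 rpm (4 s.f.). Final answer: 0.03748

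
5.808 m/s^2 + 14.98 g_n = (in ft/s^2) 501. Check: 5.808 m/s^2 is already in m/s^2. 1 g_n = 9.80665 m/s^2, so 14.98 g_n = 14.98 * 9.80665 = 146.90362 m/s^2. Sum: 5.808 + 146.90362 = 152.71162 m/s^2. 1 ft/s^2 = 0.3048 m/s^2, so 152.71162 m/s^2 = 152.71162 / 0.3048 = 501.02237 ft/s^2 ≈ 501 ft/s^2 (4 s.f.).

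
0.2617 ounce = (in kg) 1 ounce = 0.028349523 kg, so 0.2617 ounce = 0.2617 * 0.028349523 = 0.0074190702 kg. Result: 0.0074190702 kg ≈ 0.007419 kg (4 s.f.). Final answer: 0.007419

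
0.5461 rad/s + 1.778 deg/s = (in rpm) 0.5461 rad/s is already in rad/s. 1 deg/s = 0.017453293 rad/s, so 1.778 deg/s = 1.778 * 0.017453293 = 0.031031954 rad/s. Sum: 0.5461 + 0.031031954 = 0.57713195 rad/s. 1 rpm = 0.10471976 rad/s, so 0.57713195 rad/s = 0.57713195 / 0.10471976 = 5.5112042 rpm ≈ 5.511 rpm (4 s.f.). Final answer: 5.511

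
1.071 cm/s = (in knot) 0.02082. Check: 1 cm/s = 0.01 m/s, so 1.071 cm/s = 1.071 * 0.01 = 0.01071 m/s. 1 knot = 0.51444444 m/s, so 0.01071 m/s = 0.01071 / 0.51444444 = 0.020818575 knot ≈ 0.02082 knot (4 s.f.).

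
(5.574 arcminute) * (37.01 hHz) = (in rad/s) 6.001. Check: 1 arcminute = 0.00029088821 rad, so 5.574 arcminute = 5.574 * 0.00029088821 = 0.0016214109 rad. 1 hHz = 100 Hz, so 37.01 hHz = 37.01 * 100 = 3701 Hz. Combine: 0.0016214109 rad * 3701 Hz = 6.0008416 rad/s. Result: 6.0008416 rad/s ≈ 6.001 rad/s (4 s.f.).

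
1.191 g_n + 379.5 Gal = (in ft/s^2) 1 g_n = 9.80665 m/s^2, so 1.191 g_n = 1.191 * 9.80665 = 11.67972 m/s^2. 1 Gal = 0.01 m/s^2, so 379.5 Gal = 379.5 * 0.01 = 3.795 m/s^2. Sum: 11.67972 + 3.795 = 15.47472 m/s^2. 1 ft/s^2 = 0.3048 m/s^2, so 15.47472 m/s^2 = 15.47472 / 0.3048 = 50.770079 ft/s^2 ≈ 50.77 ft/s^2 (4 s.f.). Final answer: 50.77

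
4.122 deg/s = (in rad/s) 0.07194. Check: 1 deg/s = 0.017453293 rad/s, so 4.122 deg/s = 4.122 * 0.017453293 = 0.071942472 rad/s. Result: 0.071942472 rad/s ≈ 0.07194 rad/s (4 s.f.).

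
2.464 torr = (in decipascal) 1 torr = 133.32237 Pa, so 2.464 torr = 2.464 * 133.32237 = 328.50632 Pa. 1 decipascal = 0.1 Pa, so 328.50632 Pa = 328.50632 / 0.1 = 3285.0632 decipascal ≈ 3285 decipascal (4 s.f.). Final answer: 3285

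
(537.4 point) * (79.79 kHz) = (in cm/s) 1 point = 0.00035277778 m, so 537.4 point = 537.4 * 0.00035277778 = 0.18958278 m. 1 kHz = 1000 Hz, so 79.79 kHz = 79.79 * 1000 = 79790 Hz. Combine: 0.18958278 m * 79790 Hz = 15126.81 m/s. 1 cm/s = 0.01 m/s, so 15126.81 m/s = 15126.81 / 0.01 = 1512681 cm/s ≈ 1.513e+06 cm/s (4 s.f.). Final answer: 1.513e+06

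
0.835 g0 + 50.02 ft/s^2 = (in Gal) 2343. Check: 1 g0 = 9.80665 m/s^2, so 0.835 g0 = 0.835 * 9.80665 = 8.1885527 m/s^2. 1 ft/s^2 = 0.3048 m/s^2, so 50.02 ft/s^2 = 50.02 * 0.3048 = 15.246096 m/s^2. Sum: 8.1885527 + 15.246096 = 23.434649 m/s^2. 1 Gal = 0.01 m/s^2, so 23.434649 m/s^2 = 23.434649 / 0.01 = 2343.4649 Gal ≈ 2343 Gal (4 s.f.).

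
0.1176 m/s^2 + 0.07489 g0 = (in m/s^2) 0.1176 m/s^2 is already in m/s^2. 1 g0 = 9.80665 m/s^2, so 0.07489 g0 = 0.07489 * 9.80665 = 0.73442002 m/s^2. Sum: 0.1176 + 0.73442002 = 0.85202002 m/s^2. Result: 0.85202002 m/s^2 ≈ 0.852 m/s^2 (4 s.f.). Final answer: 0.852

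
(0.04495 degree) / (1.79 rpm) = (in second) 0.004185. Check: 1 degree = 0.017453293 rad, so 0.04495 degree = 0.04495 * 0.017453293 = 0.0007845255 rad. 1 rpm = 0.10471976 rad/s, so 1.79 rpm = 1.79 * 0.10471976 = 0.18744836 rad/s. Combine: 0.0007845255 rad / 0.18744836 rad/s = 0.0041852886 s. 0.0041852886 s = 0.0041852886 second ≈ 0.004185 second (4 s.f.).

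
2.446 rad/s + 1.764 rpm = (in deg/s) 150.7. Check: 2.446 rad/s is already in rad/s. 1 rpm = 0.10471976 rad/s, so 1.764 rpm = 1.764 * 0.10471976 = 0.18472565 rad/s. Sum: 2.446 + 0.18472565 = 2.6307256 rad/s. 1 deg/s = 0.017453293 rad/s, so 2.6307256 rad/s = 2.6307256 / 0.017453293 = 150.72948 deg/s ≈ 150.7 deg/s (4 s.f.).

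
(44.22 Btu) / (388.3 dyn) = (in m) 1.202e+07. Check: 1 Btu = 1055.0559 J, so 44.22 Btu = 44.22 * 1055.0559 = 46654.57 J. 1 dyn = 1e-05 N, so 388.3 dyn = 388.3 * 1e-05 = 0.003883 N. Combine: 46654.57 J / 0.003883 N = 12015084 m. Result: 12015084 m ≈ 1.202e+07 m (4 s.f.).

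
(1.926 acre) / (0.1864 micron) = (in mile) 2.598e+07. Check: 1 acre = 4046.8564 m^2, so 1.926 acre = 1.926 * 4046.8564 = 7794.2455 m^2. 1 micron = 1e-06 m, so 0.1864 micron = 0.1864 * 1e-06 = 1.864e-07 m. Combine: 7794.2455 m^2 / 1.864e-07 m = 4.1814622e+10 m. 1 mile = 1609.344 m, so 4.1814622e+10 m = 4.1814622e+10 / 1609.344 = 25982401 mile ≈ 2.598e+07 mile (4 s.f.).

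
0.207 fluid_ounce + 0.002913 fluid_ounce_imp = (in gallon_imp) 1 fluid_ounce = 2.957353e-05 m^3, so 0.207 fluid_ounce = 0.207 * 2.957353e-05 = 6.1217206e-06 m^3. 1 fluid_ounce_imp = 2.8413063e-05 m^3, so 0.002913 fluid_ounce_imp = 0.002913 * 2.8413063e-05 = 8.2767251e-08 m^3. Sum: 6.1217206e-06 + 8.2767251e-08 = 6.2044879e-06 m^3. 1 gallon_imp = 0.00454609 m^3, so 6.2044879e-06 m^3 = 6.2044879e-06 / 0.00454609 = 0.0013647965 gallon_imp ≈ 0.001365 gallon_imp (4 s.f.). Final answer: 0.001365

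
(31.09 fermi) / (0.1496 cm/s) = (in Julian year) 1 fermi = 1e-15 m, so 31.09 fermi = 31.09 * 1e-15 = 3.109e-14 m. 1 cm/s = 0.01 m/s, so 0.1496 cm/s = 0.1496 * 0.01 = 0.001496 m/s. Combine: 3.109e-14 m / 0.001496 m/s = 2.0782086e-11 s. 1 Julian year = 31557600 s, so 2.0782086e-11 s = 2.0782086e-11 / 31557600 = 6.5854455e-19 Julian year ≈ 6.585e-19 Julian year (4 s.f.). Final answer: 6.585e-19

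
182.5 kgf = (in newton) 1 kgf = 9.80665 N, so 182.5 kgf = 182.5 * 9.80665 = 1789.7136 N. 1789.7136 N = 1789.7136 newton ≈ 1790 newton (4 s.f.). Final answer: 1790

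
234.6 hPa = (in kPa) 23.46. Check: 1 hPa = 100 Pa, so 234.6 hPa = 234.6 * 100 = 23460 Pa. 1 kPa = 1000 Pa, so 23460 Pa = 23460 / 1000 = 23.46 kPa.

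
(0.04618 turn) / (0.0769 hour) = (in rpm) 0.01001. Check: 1 turn = 6.2831853 rad, so 0.04618 turn = 0.04618 * 6.2831853 = 0.2901575 rad. 1 hour = 3600 s, so 0.0769 hour = 0.0769 * 3600 = 276.84 s. Combine: 0.2901575 rad / 276.84 s = 0.0010481054 rad/s. 1 rpm = 0.10471976 rad/s, so 0.0010481054 rad/s = 0.0010481054 / 0.10471976 = 0.010008669 rpm ≈ 0.01001 rpm (4 s.f.).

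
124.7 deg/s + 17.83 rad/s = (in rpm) 1 deg/s = 0.017453293 rad/s, so 124.7 deg/s = 124.7 * 0.017453293 = 2.1764256 rad/s. 17.83 rad/s is already in rad/s. Sum: 2.1764256 + 17.83 = 20.006426 rad/s. 1 rpm = 0.10471976 rad/s, so 20.006426 rad/s = 20.006426 / 0.10471976 = 191.04729 rpm ≈ 191 rpm (4 s.f.). Final answer: 191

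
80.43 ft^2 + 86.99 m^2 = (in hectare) 0.009446. Check: 1 ft^2 = 0.09290304 m^2, so 80.43 ft^2 = 80.43 * 0.09290304 = 7.4721915 m^2. 86.99 m^2 is already in m^2. Sum: 7.4721915 + 86.99 = 94.462192 m^2. 1 hectare = 10000 m^2, so 94.462192 m^2 = 94.462192 / 10000 = 0.0094462192 hectare ≈ 0.009446 hectare (4 s.f.).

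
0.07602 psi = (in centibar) 1 psi = 6894.7573 Pa, so 0.07602 psi = 0.07602 * 6894.7573 = 524.13945 Pa. 1 centibar = 1000 Pa, so 524.13945 Pa = 524.13945 / 1000 = 0.52413945 centibar ≈ 0.5241 centibar (4 s.f.). Final answer: 0.5241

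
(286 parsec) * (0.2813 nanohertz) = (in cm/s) 2.482e+11. Check: 1 parsec = 3.0856776e+16 m, so 286 parsec = 286 * 3.0856776e+16 = 8.8250379e+18 m. 1 nanohertz = 1e-09 Hz, so 0.2813 nanohertz = 0.2813 * 1e-09 = 2.813e-10 Hz. Combine: 8.8250379e+18 m * 2.813e-10 Hz = 2.4824832e+09 m/s. 1 cm/s = 0.01 m/s, so 2.4824832e+09 m/s = 2.4824832e+09 / 0.01 = 2.4824832e+11 cm/s ≈ 2.482e+11 cm/s (4 s.f.).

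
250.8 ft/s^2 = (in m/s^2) 76.44. Check: 1 ft/s^2 = 0.3048 m/s^2, so 250.8 ft/s^2 = 250.8 * 0.3048 = 76.44384 m/s^2. Result: 76.44384 m/s^2 ≈ 76.44 m/s^2 (4 s.f.).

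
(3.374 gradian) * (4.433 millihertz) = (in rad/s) 1 gradian = 0.015707963 rad, so 3.374 gradian = 3.374 * 0.015707963 = 0.052998668 rad. 1 millihertz = 0.001 Hz, so 4.433 millihertz = 4.433 * 0.001 = 0.004433 Hz. Combine: 0.052998668 rad * 0.004433 Hz = 0.0002349431 rad/s. Result: 0.0002349431 rad/s ≈ 0.0002349 rad/s (4 s.f.). Final answer: 0.0002349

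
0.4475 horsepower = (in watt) 1 horsepower = 745.69987 W, so 0.4475 horsepower = 0.4475 * 745.69987 = 333.70069 W. 333.70069 W = 333.70069 watt ≈ 333.7 watt (4 s.f.). Final answer: 333.7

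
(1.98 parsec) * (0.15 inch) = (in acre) 1 parsec = 3.0856776e+16 m, so 1.98 parsec = 1.98 * 3.0856776e+16 = 6.1096416e+16 m. 1 inch = 0.0254 m, so 0.15 inch = 0.15 * 0.0254 = 0.00381 m. Combine: 6.1096416e+16 m * 0.00381 m = 2.3277735e+14 m^2. 1 acre = 4046.8564 m^2, so 2.3277735e+14 m^2 = 2.3277735e+14 / 4046.8564 = 5.7520535e+10 acre ≈ 5.752e+10 acre (4 s.f.). Final answer: 5.752e+10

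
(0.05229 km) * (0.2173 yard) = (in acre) 1 km = 1000 m, so 0.05229 km = 0.05229 * 1000 = 52.29 m. 1 yard = 0.9144 m, so 0.2173 yard = 0.2173 * 0.9144 = 0.19869912 m. Combine: 52.29 m * 0.19869912 m = 10.389977 m^2. 1 acre = 4046.8564 m^2, so 10.389977 m^2 = 10.389977 / 4046.8564 = 0.0025674192 acre ≈ 0.002567 acre (4 s.f.). Final answer: 0.002567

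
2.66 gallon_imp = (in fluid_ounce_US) 408.9. Check: 1 gallon_imp = 0.00454609 m^3, so 2.66 gallon_imp = 2.66 * 0.00454609 = 0.012092599 m^3. 1 fluid_ounce_US = 2.957353e-05 m^3, so 0.012092599 m^3 = 0.012092599 / 2.957353e-05 = 408.89943 fluid_ounce_US ≈ 408.9 fluid_ounce_US (4 s.f.).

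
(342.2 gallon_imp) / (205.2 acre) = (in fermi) 1.873e+09. Check: 1 gallon_imp = 0.00454609 m^3, so 342.2 gallon_imp = 342.2 * 0.00454609 = 1.555672 m^3. 1 acre = 4046.8564 m^2, so 205.2 acre = 205.2 * 4046.8564 = 830414.94 m^2. Combine: 1.555672 m^3 / 830414.94 m^2 = 1.8733671e-06 m. 1 fermi = 1e-15 m, so 1.8733671e-06 m = 1.8733671e-06 / 1e-15 = 1.8733671e+09 fermi ≈ 1.873e+09 fermi (4 s.f.).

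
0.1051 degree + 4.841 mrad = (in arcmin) 1 degree = 0.017453293 rad, so 0.1051 degree = 0.1051 * 0.017453293 = 0.001834341 rad. 1 mrad = 0.001 rad, so 4.841 mrad = 4.841 * 0.001 = 0.004841 rad. Sum: 0.001834341 + 0.004841 = 0.006675341 rad. 1 arcmin = 0.00029088821 rad, so 0.006675341 rad = 0.006675341 / 0.00029088821 = 22.948132 arcmin ≈ 22.95 arcmin (4 s.f.). Final answer: 22.95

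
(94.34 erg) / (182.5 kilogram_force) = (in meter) 1 erg = 1e-07 J, so 94.34 erg = 94.34 * 1e-07 = 9.434e-06 J. 1 kilogram_force = 9.80665 N, so 182.5 kilogram_force = 182.5 * 9.80665 = 1789.7136 N. Combine: 9.434e-06 J / 1789.7136 N = 5.2712344e-09 m. 5.2712344e-09 m = 5.2712344e-09 meter ≈ 5.271e-09 meter (4 s.f.). Final answer: 5.271e-09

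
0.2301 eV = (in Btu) 3.494e-23. Check: 1 eV = 1.6021766e-19 J, so 0.2301 eV = 0.2301 * 1.6021766e-19 = 3.6866084e-20 J. 1 Btu = 1055.0559 J, so 3.6866084e-20 J = 3.6866084e-20 / 1055.0559 = 3.4942306e-23 Btu ≈ 3.494e-23 Btu (4 s.f.).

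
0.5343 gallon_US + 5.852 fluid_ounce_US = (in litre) 2.196. Check: 1 gallon_US = 0.0037854118 m^3, so 0.5343 gallon_US = 0.5343 * 0.0037854118 = 0.0020225455 m^3. 1 fluid_ounce_US = 2.957353e-05 m^3, so 5.852 fluid_ounce_US = 5.852 * 2.957353e-05 = 0.00017306429 m^3. Sum: 0.0020225455 + 0.00017306429 = 0.0021956098 m^3. 1 litre = 0.001 m^3, so 0.0021956098 m^3 = 0.0021956098 / 0.001 = 2.1956098 litre ≈ 2.196 litre (4 s.f.).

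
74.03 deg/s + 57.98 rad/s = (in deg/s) 1 deg/s = 0.017453293 rad/s, so 74.03 deg/s = 74.03 * 0.017453293 = 1.2920672 rad/s. 57.98 rad/s is already in rad/s. Sum: 1.2920672 + 57.98 = 59.272067 rad/s. 1 deg/s = 0.017453293 rad/s, so 59.272067 rad/s = 59.272067 / 0.017453293 = 3396.0393 deg/s ≈ 3396 deg/s (4 s.f.). Final answer: 3396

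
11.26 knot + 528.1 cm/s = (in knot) 21.53. Check: 1 knot = 0.51444444 m/s, so 11.26 knot = 11.26 * 0.51444444 = 5.7926444 m/s. 1 cm/s = 0.01 m/s, so 528.1 cm/s = 528.1 * 0.01 = 5.281 m/s. Sum: 5.7926444 + 5.281 = 11.073644 m/s. 1 knot = 0.51444444 m/s, so 11.073644 m/s = 11.073644 / 0.51444444 = 21.525443 knot ≈ 21.53 knot (4 s.f.).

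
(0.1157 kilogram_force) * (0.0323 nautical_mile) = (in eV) 1 kilogram_force = 9.80665 N, so 0.1157 kilogram_force = 0.1157 * 9.80665 = 1.1346294 N. 1 nautical_mile = 1852 m, so 0.0323 nautical_mile = 0.0323 * 1852 = 59.8196 m. Combine: 1.1346294 N * 59.8196 m = 67.873077 J. 1 eV = 1.6021766e-19 J, so 67.873077 J = 67.873077 / 1.6021766e-19 = 4.2363043e+20 eV ≈ 4.236e+20 eV (4 s.f.). Final answer: 4.236e+20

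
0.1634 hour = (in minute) 9.804. Check: 1 hour = 3600 s, so 0.1634 hour = 0.1634 * 3600 = 588.24 s. 1 minute = 60 s, so 588.24 s = 588.24 / 60 = 9.804 minute.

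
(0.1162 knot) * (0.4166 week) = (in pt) 4.269e+07. Check: 1 knot = 0.51444444 m/s, so 0.1162 knot = 0.1162 * 0.51444444 = 0.059778444 m/s. 1 week = 604800 s, so 0.4166 week = 0.4166 * 604800 = 251959.68 s. Combine: 0.059778444 m/s * 251959.68 s = 15061.758 m. 1 pt = 0.00035277778 m, so 15061.758 m = 15061.758 / 0.00035277778 = 42694746 pt ≈ 4.269e+07 pt (4 s.f.).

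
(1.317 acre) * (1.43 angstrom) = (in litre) 0.0007621. Check: 1 acre = 4046.8564 m^2, so 1.317 acre = 1.317 * 4046.8564 = 5329.7099 m^2. 1 angstrom = 1e-10 m, so 1.43 angstrom = 1.43 * 1e-10 = 1.43e-10 m. Combine: 5329.7099 m^2 * 1.43e-10 m = 7.6214852e-07 m^3. 1 litre = 0.001 m^3, so 7.6214852e-07 m^3 = 7.6214852e-07 / 0.001 = 0.00076214852 litre ≈ 0.0007621 litre (4 s.f.).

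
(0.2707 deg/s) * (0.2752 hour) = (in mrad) 1 deg/s = 0.017453293 rad/s, so 0.2707 deg/s = 0.2707 * 0.017453293 = 0.0047246063 rad/s. 1 hour = 3600 s, so 0.2752 hour = 0.2752 * 3600 = 990.72 s. Combine: 0.0047246063 rad/s * 990.72 s = 4.6807619 rad. 1 mrad = 0.001 rad, so 4.6807619 rad = 4.6807619 / 0.001 = 4680.7619 mrad ≈ 4681 mrad (4 s.f.). Final answer: 4681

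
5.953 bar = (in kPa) 1 bar = 100000 Pa, so 5.953 bar = 5.953 * 100000 = 595300 Pa. 1 kPa = 1000 Pa, so 595300 Pa = 595300 / 1000 = 595.3 kPa. Final answer: 595.3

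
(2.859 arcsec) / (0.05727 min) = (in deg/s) 0.0002311. Check: 1 arcsec = 4.8481368e-06 rad, so 2.859 arcsec = 2.859 * 4.8481368e-06 = 1.3860823e-05 rad. 1 min = 60 s, so 0.05727 min = 0.05727 * 60 = 3.4362 s. Combine: 1.3860823e-05 rad / 3.4362 s = 4.033765e-06 rad/s. 1 deg/s = 0.017453293 rad/s, so 4.033765e-06 rad/s = 4.033765e-06 / 0.017453293 = 0.00023111771 deg/s ≈ 0.0002311 deg/s (4 s.f.).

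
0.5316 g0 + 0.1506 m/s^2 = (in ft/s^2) 1 g0 = 9.80665 m/s^2, so 0.5316 g0 = 0.5316 * 9.80665 = 5.2132151 m/s^2. 0.1506 m/s^2 is already in m/s^2. Sum: 5.2132151 + 0.1506 = 5.3638151 m/s^2. 1 ft/s^2 = 0.3048 m/s^2, so 5.3638151 m/s^2 = 5.3638151 / 0.3048 = 17.597819 ft/s^2 ≈ 17.6 ft/s^2 (4 s.f.). Final answer: 17.6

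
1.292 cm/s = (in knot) 0.02511. Check: 1 cm/s = 0.01 m/s, so 1.292 cm/s = 1.292 * 0.01 = 0.01292 m/s. 1 knot = 0.51444444 m/s, so 0.01292 m/s = 0.01292 / 0.51444444 = 0.025114471 knot ≈ 0.02511 knot (4 s.f.).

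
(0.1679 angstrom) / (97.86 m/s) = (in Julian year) 1 angstrom = 1e-10 m, so 0.1679 angstrom = 0.1679 * 1e-10 = 1.679e-11 m. 97.86 m/s is already in m/s. Combine: 1.679e-11 m / 97.86 m/s = 1.7157163e-13 s. 1 Julian year = 31557600 s, so 1.7157163e-13 s = 1.7157163e-13 / 31557600 = 5.436777e-21 Julian year ≈ 5.437e-21 Julian year (4 s.f.). Final answer: 5.437e-21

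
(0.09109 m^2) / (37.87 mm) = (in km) 0.002405. Check: 0.09109 m^2 is already in m^2. 1 mm = 0.001 m, so 37.87 mm = 37.87 * 0.001 = 0.03787 m. Combine: 0.09109 m^2 / 0.03787 m = 2.405334 m. 1 km = 1000 m, so 2.405334 m = 2.405334 / 1000 = 0.002405334 km ≈ 0.002405 km (4 s.f.).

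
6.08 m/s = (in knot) 11.82. Check: 1 knot = 0.51444444 m/s, so 6.08 m/s = 6.08 / 0.51444444 = 11.818575 knot ≈ 11.82 knot (4 s.f.).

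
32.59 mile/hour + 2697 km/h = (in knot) 1485. Check: 1 mile/hour = 0.44704 m/s, so 32.59 mile/hour = 32.59 * 0.44704 = 14.569034 m/s. 1 km/h = 0.27777778 m/s, so 2697 km/h = 2697 * 0.27777778 = 749.16667 m/s. Sum: 14.569034 + 749.16667 = 763.7357 m/s. 1 knot = 0.51444444 m/s, so 763.7357 m/s = 763.7357 / 0.51444444 = 1484.5834 knot ≈ 1485 knot (4 s.f.).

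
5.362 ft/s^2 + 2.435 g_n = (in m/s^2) 25.51. Check: 1 ft/s^2 = 0.3048 m/s^2, so 5.362 ft/s^2 = 5.362 * 0.3048 = 1.6343376 m/s^2. 1 g_n = 9.80665 m/s^2, so 2.435 g_n = 2.435 * 9.80665 = 23.879193 m/s^2. Sum: 1.6343376 + 23.879193 = 25.51353 m/s^2. Result: 25.51353 m/s^2 ≈ 25.51 m/s^2 (4 s.f.).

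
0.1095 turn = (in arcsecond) 1 turn = 6.2831853 rad, so 0.1095 turn = 0.1095 * 6.2831853 = 0.68800879 rad. 1 arcsecond = 4.8481368e-06 rad, so 0.68800879 rad = 0.68800879 / 4.8481368e-06 = 141912 arcsecond ≈ 1.419e+05 arcsecond (4 s.f.). Final answer: 1.419e+05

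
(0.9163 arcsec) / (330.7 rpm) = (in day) 1 arcsec = 4.8481368e-06 rad, so 0.9163 arcsec = 0.9163 * 4.8481368e-06 = 4.4423478e-06 rad. 1 rpm = 0.10471976 rad/s, so 330.7 rpm = 330.7 * 0.10471976 = 34.630823 rad/s. Combine: 4.4423478e-06 rad / 34.630823 rad/s = 1.2827728e-07 s. 1 day = 86400 s, so 1.2827728e-07 s = 1.2827728e-07 / 86400 = 1.4846907e-12 day ≈ 1.485e-12 day (4 s.f.). Final answer: 1.485e-12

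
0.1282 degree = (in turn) 0.0003561. Check: 1 degree = 0.017453293 rad, so 0.1282 degree = 0.1282 * 0.017453293 = 0.0022375121 rad. 1 turn = 6.2831853 rad, so 0.0022375121 rad = 0.0022375121 / 6.2831853 = 0.00035611111 turn ≈ 0.0003561 turn (4 s.f.).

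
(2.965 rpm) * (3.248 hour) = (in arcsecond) 7.489e+08. Check: 1 rpm = 0.10471976 rad/s, so 2.965 rpm = 2.965 * 0.10471976 = 0.31049407 rad/s. 1 hour = 3600 s, so 3.248 hour = 3.248 * 3600 = 11692.8 s. Combine: 0.31049407 rad/s * 11692.8 s = 3630.5451 rad. 1 arcsecond = 4.8481368e-06 rad, so 3630.5451 rad = 3630.5451 / 4.8481368e-06 = 7.4885368e+08 arcsecond ≈ 7.489e+08 arcsecond (4 s.f.).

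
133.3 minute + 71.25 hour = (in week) 0.4373. Check: 1 minute = 60 s, so 133.3 minute = 133.3 * 60 = 7998 s. 1 hour = 3600 s, so 71.25 hour = 71.25 * 3600 = 256500 s. Sum: 7998 + 256500 = 264498 s. 1 week = 604800 s, so 264498 s = 264498 / 604800 = 0.43733135 week ≈ 0.4373 week (4 s.f.).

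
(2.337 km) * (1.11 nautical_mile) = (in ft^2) 5.171e+07. Check: 1 km = 1000 m, so 2.337 km = 2.337 * 1000 = 2337 m. 1 nautical_mile = 1852 m, so 1.11 nautical_mile = 1.11 * 1852 = 2055.72 m. Combine: 2337 m * 2055.72 m = 4804217.6 m^2. 1 ft^2 = 0.09290304 m^2, so 4804217.6 m^2 = 4804217.6 / 0.09290304 = 51712168 ft^2 ≈ 5.171e+07 ft^2 (4 s.f.).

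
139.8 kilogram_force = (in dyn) 1 kilogram_force = 9.80665 N, so 139.8 kilogram_force = 139.8 * 9.80665 = 1370.9697 N. 1 dyn = 1e-05 N, so 1370.9697 N = 1370.9697 / 1e-05 = 1.3709697e+08 dyn ≈ 1.371e+08 dyn (4 s.f.). Final answer: 1.371e+08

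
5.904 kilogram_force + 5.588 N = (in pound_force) 1 kilogram_force = 9.80665 N, so 5.904 kilogram_force = 5.904 * 9.80665 = 57.898462 N. 5.588 N is already in N. Sum: 57.898462 + 5.588 = 63.486462 N. 1 pound_force = 4.4482216 N, so 63.486462 N = 63.486462 / 4.4482216 = 14.272324 pound_force ≈ 14.27 pound_force (4 s.f.). Final answer: 14.27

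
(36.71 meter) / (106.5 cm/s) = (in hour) 0.009575. Check: 36.71 meter = 36.71 m. 1 cm/s = 0.01 m/s, so 106.5 cm/s = 106.5 * 0.01 = 1.065 m/s. Combine: 36.71 m / 1.065 m/s = 34.469484 s. 1 hour = 3600 s, so 34.469484 s = 34.469484 / 3600 = 0.0095748565 hour ≈ 0.009575 hour (4 s.f.).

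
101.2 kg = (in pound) 223.1. Check: 1 pound = 0.45359237 kg, so 101.2 kg = 101.2 / 0.45359237 = 223.10781 pound ≈ 223.1 pound (4 s.f.).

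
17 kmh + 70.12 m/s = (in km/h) 269.4. Check: 1 kmh = 0.27777778 m/s, so 17 kmh = 17 * 0.27777778 = 4.7222222 m/s. 70.12 m/s is already in m/s. Sum: 4.7222222 + 70.12 = 74.842222 m/s. 1 km/h = 0.27777778 m/s, so 74.842222 m/s = 74.842222 / 0.27777778 = 269.432 km/h ≈ 269.4 km/h (4 s.f.).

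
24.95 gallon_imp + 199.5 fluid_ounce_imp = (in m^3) 0.1191. Check: 1 gallon_imp = 0.00454609 m^3, so 24.95 gallon_imp = 24.95 * 0.00454609 = 0.11342495 m^3. 1 fluid_ounce_imp = 2.8413063e-05 m^3, so 199.5 fluid_ounce_imp = 199.5 * 2.8413063e-05 = 0.005668406 m^3. Sum: 0.11342495 + 0.005668406 = 0.11909335 m^3. Result: 0.11909335 m^3 ≈ 0.1191 m^3 (4 s.f.).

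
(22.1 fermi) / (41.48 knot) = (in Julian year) 1 fermi = 1e-15 m, so 22.1 fermi = 22.1 * 1e-15 = 2.21e-14 m. 1 knot = 0.51444444 m/s, so 41.48 knot = 41.48 * 0.51444444 = 21.339156 m/s. Combine: 2.21e-14 m / 21.339156 m/s = 1.0356549e-15 s. 1 Julian year = 31557600 s, so 1.0356549e-15 s = 1.0356549e-15 / 31557600 = 3.2817922e-23 Julian year ≈ 3.282e-23 Julian year (4 s.f.). Final answer: 3.282e-23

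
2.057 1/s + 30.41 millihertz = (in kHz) 0.002087. Check: 2.057 1/s = 2.057 Hz. 1 millihertz = 0.001 Hz, so 30.41 millihertz = 30.41 * 0.001 = 0.03041 Hz. Sum: 2.057 + 0.03041 = 2.08741 Hz. 1 kHz = 1000 Hz, so 2.08741 Hz = 2.08741 / 1000 = 0.00208741 kHz ≈ 0.002087 kHz (4 s.f.).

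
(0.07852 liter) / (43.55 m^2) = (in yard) 1 liter = 0.001 m^3, so 0.07852 liter = 0.07852 * 0.001 = 7.852e-05 m^3. 43.55 m^2 is already in m^2. Combine: 7.852e-05 m^3 / 43.55 m^2 = 1.8029851e-06 m. 1 yard = 0.9144 m, so 1.8029851e-06 m = 1.8029851e-06 / 0.9144 = 1.9717685e-06 yard ≈ 1.972e-06 yard (4 s.f.). Final answer: 1.972e-06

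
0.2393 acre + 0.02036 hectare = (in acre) 0.2896. Check: 1 acre = 4046.8564 m^2, so 0.2393 acre = 0.2393 * 4046.8564 = 968.41274 m^2. 1 hectare = 10000 m^2, so 0.02036 hectare = 0.02036 * 10000 = 203.6 m^2. Sum: 968.41274 + 203.6 = 1172.0127 m^2. 1 acre = 4046.8564 m^2, so 1172.0127 m^2 = 1172.0127 / 4046.8564 = 0.28961066 acre ≈ 0.2896 acre (4 s.f.).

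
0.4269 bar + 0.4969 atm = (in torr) 697.8. Check: 1 bar = 100000 Pa, so 0.4269 bar = 0.4269 * 100000 = 42690 Pa. 1 atm = 101325 Pa, so 0.4969 atm = 0.4969 * 101325 = 50348.393 Pa. Sum: 42690 + 50348.393 = 93038.393 Pa. 1 torr = 133.32237 Pa, so 93038.393 Pa = 93038.393 / 133.32237 = 697.84533 torr ≈ 697.8 torr (4 s.f.).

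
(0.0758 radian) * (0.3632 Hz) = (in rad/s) 0.0758 radian = 0.0758 rad. 0.3632 Hz is already in Hz. Combine: 0.0758 rad * 0.3632 Hz = 0.02753056 rad/s. Result: 0.02753056 rad/s ≈ 0.02753 rad/s (4 s.f.). Final answer: 0.02753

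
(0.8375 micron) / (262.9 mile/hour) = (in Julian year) 1 micron = 1e-06 m, so 0.8375 micron = 0.8375 * 1e-06 = 8.375e-07 m. 1 mile/hour = 0.44704 m/s, so 262.9 mile/hour = 262.9 * 0.44704 = 117.52682 m/s. Combine: 8.375e-07 m / 117.52682 m/s = 7.1260333e-09 s. 1 Julian year = 31557600 s, so 7.1260333e-09 s = 7.1260333e-09 / 31557600 = 2.2581037e-16 Julian year ≈ 2.258e-16 Julian year (4 s.f.). Final answer: 2.258e-16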